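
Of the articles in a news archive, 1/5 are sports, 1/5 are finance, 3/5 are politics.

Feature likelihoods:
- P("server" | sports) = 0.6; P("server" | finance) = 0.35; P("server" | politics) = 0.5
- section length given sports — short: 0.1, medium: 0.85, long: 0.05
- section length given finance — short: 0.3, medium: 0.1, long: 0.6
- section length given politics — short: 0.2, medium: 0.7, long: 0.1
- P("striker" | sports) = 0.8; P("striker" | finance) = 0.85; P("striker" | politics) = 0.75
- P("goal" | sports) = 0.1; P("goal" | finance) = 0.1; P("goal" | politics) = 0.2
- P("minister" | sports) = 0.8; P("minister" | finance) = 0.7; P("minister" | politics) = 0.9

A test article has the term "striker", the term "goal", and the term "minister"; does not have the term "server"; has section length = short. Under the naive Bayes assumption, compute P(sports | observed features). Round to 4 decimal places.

0.0468

sports: 0.2 × (1−0.6) × 0.1 × 0.8 × 0.1 × 0.8 = 0.000512
finance: 0.2 × (1−0.35) × 0.3 × 0.85 × 0.1 × 0.7 = 0.0023205
politics: 0.6 × (1−0.5) × 0.2 × 0.75 × 0.2 × 0.9 = 0.0081
P(sports | x) = 0.000512 / 0.0109325 ≈ 0.0468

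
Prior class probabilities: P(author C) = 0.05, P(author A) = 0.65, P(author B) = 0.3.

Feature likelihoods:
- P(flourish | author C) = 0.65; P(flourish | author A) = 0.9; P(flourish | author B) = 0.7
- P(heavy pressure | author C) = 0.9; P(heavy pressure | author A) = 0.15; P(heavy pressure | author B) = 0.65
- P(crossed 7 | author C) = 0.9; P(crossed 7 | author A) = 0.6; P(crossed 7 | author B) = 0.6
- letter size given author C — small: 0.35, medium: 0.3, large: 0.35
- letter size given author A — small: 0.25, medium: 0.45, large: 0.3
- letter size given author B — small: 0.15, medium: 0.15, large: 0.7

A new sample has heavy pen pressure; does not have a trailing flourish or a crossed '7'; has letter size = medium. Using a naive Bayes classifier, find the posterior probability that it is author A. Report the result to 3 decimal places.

0.306

author C: 0.05 × (1−0.65) × 0.9 × (1−0.9) × 0.3 = 0.0004725
author A: 0.65 × (1−0.9) × 0.15 × (1−0.6) × 0.45 = 0.001755
author B: 0.3 × (1−0.7) × 0.65 × (1−0.6) × 0.15 = 0.00351
P(author A | x) = 0.001755 / 0.0057375 ≈ 0.306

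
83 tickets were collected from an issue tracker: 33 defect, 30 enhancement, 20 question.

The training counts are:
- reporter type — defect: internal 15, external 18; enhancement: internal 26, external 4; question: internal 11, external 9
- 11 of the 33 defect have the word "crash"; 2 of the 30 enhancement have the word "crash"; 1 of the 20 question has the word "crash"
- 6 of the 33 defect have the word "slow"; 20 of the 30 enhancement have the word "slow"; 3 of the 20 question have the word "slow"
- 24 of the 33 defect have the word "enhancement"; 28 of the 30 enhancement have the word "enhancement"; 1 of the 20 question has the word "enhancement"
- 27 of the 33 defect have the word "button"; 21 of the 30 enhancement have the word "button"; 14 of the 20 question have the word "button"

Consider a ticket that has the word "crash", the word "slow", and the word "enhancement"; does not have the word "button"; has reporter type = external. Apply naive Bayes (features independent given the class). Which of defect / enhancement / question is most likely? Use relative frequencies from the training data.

defect

defect: (33/83) × (18/33) × (11/33) × (6/33) × (24/33) × (6/33) ≈ 0.00173798
enhancement: (30/83) × (4/30) × (2/30) × (20/30) × (28/30) × (9/30) ≈ 0.000599732
question: (20/83) × (9/20) × (1/20) × (3/20) × (1/20) × (6/20) ≈ 0.0000121988
Highest score → defect.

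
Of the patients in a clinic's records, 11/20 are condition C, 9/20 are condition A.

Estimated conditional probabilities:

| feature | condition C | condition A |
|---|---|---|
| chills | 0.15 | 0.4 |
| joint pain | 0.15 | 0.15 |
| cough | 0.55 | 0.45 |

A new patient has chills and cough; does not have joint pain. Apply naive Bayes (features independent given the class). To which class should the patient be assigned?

condition C: 0.55 × 0.15 × (1−0.15) × 0.55 = 0.03856875
condition A: 0.45 × 0.4 × (1−0.15) × 0.45 = 0.06885
Highest score → condition A.

condition A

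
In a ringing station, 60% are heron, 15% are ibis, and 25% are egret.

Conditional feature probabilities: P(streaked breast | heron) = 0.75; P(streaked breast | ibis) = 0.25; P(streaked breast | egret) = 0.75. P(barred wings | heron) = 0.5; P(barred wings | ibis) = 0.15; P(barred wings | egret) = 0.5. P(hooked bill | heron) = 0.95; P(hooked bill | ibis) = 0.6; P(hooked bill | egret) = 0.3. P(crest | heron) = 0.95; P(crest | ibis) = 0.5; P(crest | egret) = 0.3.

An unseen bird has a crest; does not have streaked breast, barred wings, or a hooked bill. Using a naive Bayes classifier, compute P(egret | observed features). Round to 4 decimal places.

heron: 0.6 × (1−0.75) × (1−0.5) × (1−0.95) × 0.95 = 0.0035625
ibis: 0.15 × (1−0.25) × (1−0.15) × (1−0.6) × 0.5 = 0.019125
egret: 0.25 × (1−0.75) × (1−0.5) × (1−0.3) × 0.3 = 0.0065625
P(egret | x) = 0.0065625 / 0.02925 ≈ 0.2244

0.2244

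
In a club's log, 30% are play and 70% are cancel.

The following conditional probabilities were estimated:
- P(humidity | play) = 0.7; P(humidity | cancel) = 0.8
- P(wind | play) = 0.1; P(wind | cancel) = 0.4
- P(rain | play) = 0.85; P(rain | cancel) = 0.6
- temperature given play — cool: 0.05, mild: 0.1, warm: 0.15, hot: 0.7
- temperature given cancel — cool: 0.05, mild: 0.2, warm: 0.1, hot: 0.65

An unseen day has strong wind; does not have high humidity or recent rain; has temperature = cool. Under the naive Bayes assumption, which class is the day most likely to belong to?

play: 0.3 × (1−0.7) × 0.1 × (1−0.85) × 0.05 = 0.0000675
cancel: 0.7 × (1−0.8) × 0.4 × (1−0.6) × 0.05 = 0.00112
Highest score → cancel.

cancel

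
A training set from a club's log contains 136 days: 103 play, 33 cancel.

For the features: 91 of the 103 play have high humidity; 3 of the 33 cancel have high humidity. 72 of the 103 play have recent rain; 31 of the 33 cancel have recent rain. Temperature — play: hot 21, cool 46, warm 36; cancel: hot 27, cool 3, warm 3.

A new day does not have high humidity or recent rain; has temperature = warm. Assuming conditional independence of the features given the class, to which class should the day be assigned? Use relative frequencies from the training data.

play

play: (103/136) × (12/103) × (31/103) × (36/103) ≈ 0.0092818
cancel: (33/136) × (30/33) × (2/33) × (3/33) ≈ 0.00121536
Highest score → play.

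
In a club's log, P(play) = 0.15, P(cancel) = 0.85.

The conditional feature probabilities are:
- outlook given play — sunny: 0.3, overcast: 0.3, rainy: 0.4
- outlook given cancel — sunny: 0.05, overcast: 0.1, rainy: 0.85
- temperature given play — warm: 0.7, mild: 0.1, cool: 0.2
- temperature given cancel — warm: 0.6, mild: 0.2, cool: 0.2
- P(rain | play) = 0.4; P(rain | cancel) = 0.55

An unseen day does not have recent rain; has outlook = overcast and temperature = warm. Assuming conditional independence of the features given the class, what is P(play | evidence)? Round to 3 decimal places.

play: 0.15 × 0.3 × 0.7 × (1−0.4) = 0.0189
cancel: 0.85 × 0.1 × 0.6 × (1−0.55) = 0.02295
P(play | x) = 0.0189 / 0.04185 ≈ 0.452

0.452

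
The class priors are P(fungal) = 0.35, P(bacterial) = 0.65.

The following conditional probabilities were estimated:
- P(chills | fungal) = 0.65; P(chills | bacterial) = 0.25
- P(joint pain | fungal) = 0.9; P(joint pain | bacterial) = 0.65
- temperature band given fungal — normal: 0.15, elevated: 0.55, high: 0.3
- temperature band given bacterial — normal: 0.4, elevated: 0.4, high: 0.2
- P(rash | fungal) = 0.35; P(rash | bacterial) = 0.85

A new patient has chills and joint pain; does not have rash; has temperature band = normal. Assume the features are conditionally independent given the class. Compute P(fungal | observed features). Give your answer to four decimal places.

fungal: 0.35 × 0.65 × 0.9 × 0.15 × (1−0.35) = 0.019963125
bacterial: 0.65 × 0.25 × 0.65 × 0.4 × (1−0.85) = 0.0063375
P(fungal | x) = 0.019963125 / 0.026300625 ≈ 0.7590

0.7590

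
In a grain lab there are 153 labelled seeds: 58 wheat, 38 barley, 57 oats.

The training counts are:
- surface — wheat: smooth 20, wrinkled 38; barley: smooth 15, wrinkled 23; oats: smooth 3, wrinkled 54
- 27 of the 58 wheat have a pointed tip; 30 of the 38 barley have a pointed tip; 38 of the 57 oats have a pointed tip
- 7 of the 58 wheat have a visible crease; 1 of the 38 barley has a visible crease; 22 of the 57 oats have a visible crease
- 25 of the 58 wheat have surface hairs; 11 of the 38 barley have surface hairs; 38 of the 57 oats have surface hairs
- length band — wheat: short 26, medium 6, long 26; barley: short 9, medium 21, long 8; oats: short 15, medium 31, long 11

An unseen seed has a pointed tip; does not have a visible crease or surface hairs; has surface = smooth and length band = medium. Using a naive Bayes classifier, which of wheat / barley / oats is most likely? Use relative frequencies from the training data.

barley

wheat: (58/153) × (20/58) × (27/58) × (51/58) × (33/58) × (6/58) ≈ 0.00314938
barley: (38/153) × (15/38) × (30/38) × (37/38) × (27/38) × (21/38) ≈ 0.0295918
oats: (57/153) × (3/57) × (38/57) × (35/57) × (19/57) × (31/57) ≈ 0.00145512
Highest score → barley.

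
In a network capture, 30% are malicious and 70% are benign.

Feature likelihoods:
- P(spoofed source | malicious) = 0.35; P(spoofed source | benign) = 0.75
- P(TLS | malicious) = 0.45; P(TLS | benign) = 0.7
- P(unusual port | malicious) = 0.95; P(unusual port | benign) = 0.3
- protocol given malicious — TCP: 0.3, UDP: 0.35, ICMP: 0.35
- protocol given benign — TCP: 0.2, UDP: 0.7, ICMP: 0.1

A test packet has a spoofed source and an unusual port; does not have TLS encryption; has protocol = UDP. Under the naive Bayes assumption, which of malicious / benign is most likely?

benign

malicious: 0.3 × 0.35 × (1−0.45) × 0.95 × 0.35 = 0.019201875
benign: 0.7 × 0.75 × (1−0.7) × 0.3 × 0.7 = 0.033075
Highest score → benign.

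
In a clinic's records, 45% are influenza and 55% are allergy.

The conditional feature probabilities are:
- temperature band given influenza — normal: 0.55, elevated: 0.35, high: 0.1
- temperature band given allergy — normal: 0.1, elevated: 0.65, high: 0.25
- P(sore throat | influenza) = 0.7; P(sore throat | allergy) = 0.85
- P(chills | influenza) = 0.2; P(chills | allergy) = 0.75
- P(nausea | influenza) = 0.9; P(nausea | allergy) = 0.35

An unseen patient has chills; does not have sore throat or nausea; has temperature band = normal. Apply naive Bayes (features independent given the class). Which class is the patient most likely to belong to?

allergy

influenza: 0.45 × 0.55 × (1−0.7) × 0.2 × (1−0.9) = 0.001485
allergy: 0.55 × 0.1 × (1−0.85) × 0.75 × (1−0.35) = 0.004021875
Highest score → allergy.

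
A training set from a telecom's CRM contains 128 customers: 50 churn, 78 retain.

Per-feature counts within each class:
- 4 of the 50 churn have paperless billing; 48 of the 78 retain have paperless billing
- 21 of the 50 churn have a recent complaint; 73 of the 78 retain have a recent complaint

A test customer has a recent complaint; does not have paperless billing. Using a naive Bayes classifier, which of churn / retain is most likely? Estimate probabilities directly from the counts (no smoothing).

retain

churn: (50/128) × (46/50) × (21/50) = 0.1509375
retain: (78/128) × (30/78) × (73/78) ≈ 0.219351
Highest score → retain.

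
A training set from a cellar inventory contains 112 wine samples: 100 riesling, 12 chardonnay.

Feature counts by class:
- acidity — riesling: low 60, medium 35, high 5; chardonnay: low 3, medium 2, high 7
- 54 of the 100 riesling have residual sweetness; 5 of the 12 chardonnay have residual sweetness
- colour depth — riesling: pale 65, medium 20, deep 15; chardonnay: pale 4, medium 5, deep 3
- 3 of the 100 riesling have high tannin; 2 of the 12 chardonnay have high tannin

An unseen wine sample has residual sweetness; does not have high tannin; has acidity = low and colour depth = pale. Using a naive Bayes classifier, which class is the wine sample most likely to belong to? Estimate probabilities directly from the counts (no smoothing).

riesling: (100/112) × (60/100) × (54/100) × (65/100) × (97/100) ≈ 0.182395
chardonnay: (12/112) × (3/12) × (5/12) × (4/12) × (10/12) ≈ 0.0031002
Highest score → riesling.

riesling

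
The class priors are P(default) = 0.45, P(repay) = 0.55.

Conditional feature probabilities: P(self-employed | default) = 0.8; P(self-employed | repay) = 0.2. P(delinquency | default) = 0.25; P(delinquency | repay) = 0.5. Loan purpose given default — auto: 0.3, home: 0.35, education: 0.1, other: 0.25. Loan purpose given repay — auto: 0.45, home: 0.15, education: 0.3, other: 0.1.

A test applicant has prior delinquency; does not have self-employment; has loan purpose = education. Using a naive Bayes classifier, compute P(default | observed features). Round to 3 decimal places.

default: 0.45 × (1−0.8) × 0.25 × 0.1 = 0.00225
repay: 0.55 × (1−0.2) × 0.5 × 0.3 = 0.066
P(default | x) = 0.00225 / 0.06825 ≈ 0.033

0.033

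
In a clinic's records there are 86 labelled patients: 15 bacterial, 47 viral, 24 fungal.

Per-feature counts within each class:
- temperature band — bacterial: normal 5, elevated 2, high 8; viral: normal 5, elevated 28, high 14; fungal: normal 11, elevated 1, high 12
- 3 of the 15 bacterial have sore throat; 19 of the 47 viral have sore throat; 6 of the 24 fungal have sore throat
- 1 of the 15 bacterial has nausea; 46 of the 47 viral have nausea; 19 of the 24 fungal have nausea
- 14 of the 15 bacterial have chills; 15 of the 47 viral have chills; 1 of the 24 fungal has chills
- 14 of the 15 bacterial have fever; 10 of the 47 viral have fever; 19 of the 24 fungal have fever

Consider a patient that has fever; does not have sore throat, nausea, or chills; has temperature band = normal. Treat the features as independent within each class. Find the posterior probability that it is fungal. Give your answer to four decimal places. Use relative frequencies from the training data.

bacterial: (15/86) × (5/15) × (12/15) × (14/15) × (1/15) × (14/15) ≈ 0.00270112
viral: (47/86) × (5/47) × (28/47) × (1/47) × (32/47) × (10/47) ≈ 0.000106755
fungal: (24/86) × (11/24) × (18/24) × (5/24) × (23/24) × (19/24) ≈ 0.0151626
P(fungal | x) = 0.0151626 / 0.017970475 ≈ 0.8438

0.8438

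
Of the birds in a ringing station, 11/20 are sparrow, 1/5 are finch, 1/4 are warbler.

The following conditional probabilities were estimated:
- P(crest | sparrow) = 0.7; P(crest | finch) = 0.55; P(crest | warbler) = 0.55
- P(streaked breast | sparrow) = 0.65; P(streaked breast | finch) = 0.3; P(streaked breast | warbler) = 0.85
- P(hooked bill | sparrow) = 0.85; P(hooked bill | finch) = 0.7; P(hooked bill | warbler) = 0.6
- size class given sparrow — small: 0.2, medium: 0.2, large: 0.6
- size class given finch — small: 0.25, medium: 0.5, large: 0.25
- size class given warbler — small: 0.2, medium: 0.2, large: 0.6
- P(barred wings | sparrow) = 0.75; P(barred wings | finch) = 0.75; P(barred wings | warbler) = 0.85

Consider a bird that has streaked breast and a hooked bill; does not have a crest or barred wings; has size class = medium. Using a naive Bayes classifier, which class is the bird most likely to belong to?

sparrow: 0.55 × (1−0.7) × 0.65 × 0.85 × 0.2 × (1−0.75) = 0.004558125
finch: 0.2 × (1−0.55) × 0.3 × 0.7 × 0.5 × (1−0.75) = 0.0023625
warbler: 0.25 × (1−0.55) × 0.85 × 0.6 × 0.2 × (1−0.85) = 0.00172125
Highest score → sparrow.

sparrow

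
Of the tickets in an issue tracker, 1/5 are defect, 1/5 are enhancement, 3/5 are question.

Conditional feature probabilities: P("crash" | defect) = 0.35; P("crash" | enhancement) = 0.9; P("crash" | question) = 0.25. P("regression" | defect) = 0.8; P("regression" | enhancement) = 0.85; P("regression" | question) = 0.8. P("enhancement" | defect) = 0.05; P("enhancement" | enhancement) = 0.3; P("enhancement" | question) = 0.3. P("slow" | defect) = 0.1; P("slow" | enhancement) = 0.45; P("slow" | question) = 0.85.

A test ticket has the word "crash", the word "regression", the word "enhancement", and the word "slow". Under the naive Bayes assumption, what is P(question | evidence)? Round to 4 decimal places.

0.5938

defect: 0.2 × 0.35 × 0.8 × 0.05 × 0.1 = 0.00028
enhancement: 0.2 × 0.9 × 0.85 × 0.3 × 0.45 = 0.020655
question: 0.6 × 0.25 × 0.8 × 0.3 × 0.85 = 0.0306
P(question | x) = 0.0306 / 0.051535 ≈ 0.5938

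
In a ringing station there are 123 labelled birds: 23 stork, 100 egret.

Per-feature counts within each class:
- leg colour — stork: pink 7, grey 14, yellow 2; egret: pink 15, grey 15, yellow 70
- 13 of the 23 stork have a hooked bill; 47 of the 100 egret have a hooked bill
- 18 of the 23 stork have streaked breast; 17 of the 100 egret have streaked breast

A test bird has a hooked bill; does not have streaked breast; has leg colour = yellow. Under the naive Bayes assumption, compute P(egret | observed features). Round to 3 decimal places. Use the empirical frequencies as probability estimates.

stork: (23/123) × (2/23) × (13/23) × (5/23) ≈ 0.00199794
egret: (100/123) × (70/100) × (47/100) × (83/100) ≈ 0.222008
P(egret | x) = 0.222008 / 0.22400594 ≈ 0.991

0.991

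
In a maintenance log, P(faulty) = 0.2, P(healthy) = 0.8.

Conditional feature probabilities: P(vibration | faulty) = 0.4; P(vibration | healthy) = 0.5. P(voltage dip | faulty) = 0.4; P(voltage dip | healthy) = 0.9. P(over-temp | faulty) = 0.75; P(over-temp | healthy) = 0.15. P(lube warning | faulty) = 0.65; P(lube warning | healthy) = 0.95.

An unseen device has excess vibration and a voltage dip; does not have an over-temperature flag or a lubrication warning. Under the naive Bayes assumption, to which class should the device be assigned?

healthy

faulty: 0.2 × 0.4 × 0.4 × (1−0.75) × (1−0.65) = 0.0028
healthy: 0.8 × 0.5 × 0.9 × (1−0.15) × (1−0.95) = 0.0153
Highest score → healthy.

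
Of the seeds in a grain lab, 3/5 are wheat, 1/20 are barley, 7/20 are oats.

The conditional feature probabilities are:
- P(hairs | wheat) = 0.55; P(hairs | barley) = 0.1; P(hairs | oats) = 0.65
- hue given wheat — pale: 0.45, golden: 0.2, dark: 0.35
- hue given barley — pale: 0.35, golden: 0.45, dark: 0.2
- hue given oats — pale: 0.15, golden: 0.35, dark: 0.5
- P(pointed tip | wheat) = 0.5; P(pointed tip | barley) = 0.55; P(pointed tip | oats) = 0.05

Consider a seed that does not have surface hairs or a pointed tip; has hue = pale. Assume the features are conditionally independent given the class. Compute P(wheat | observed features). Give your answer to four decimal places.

0.7122

wheat: 0.6 × (1−0.55) × 0.45 × (1−0.5) = 0.06075
barley: 0.05 × (1−0.1) × 0.35 × (1−0.55) = 0.0070875
oats: 0.35 × (1−0.65) × 0.15 × (1−0.05) = 0.01745625
P(wheat | x) = 0.06075 / 0.08529375 ≈ 0.7122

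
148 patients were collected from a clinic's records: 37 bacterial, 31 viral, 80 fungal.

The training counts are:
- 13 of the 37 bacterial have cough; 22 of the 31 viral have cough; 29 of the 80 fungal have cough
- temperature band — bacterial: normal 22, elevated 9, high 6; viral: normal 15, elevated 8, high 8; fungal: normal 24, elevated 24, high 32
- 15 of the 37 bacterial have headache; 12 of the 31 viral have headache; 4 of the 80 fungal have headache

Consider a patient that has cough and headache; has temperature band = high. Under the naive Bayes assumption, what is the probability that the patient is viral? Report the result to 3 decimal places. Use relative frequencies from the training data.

bacterial: (37/148) × (13/37) × (6/37) × (15/37) ≈ 0.00577458
viral: (31/148) × (22/31) × (8/31) × (12/31) ≈ 0.0148494
fungal: (80/148) × (29/80) × (32/80) × (4/80) ≈ 0.00391892
P(viral | x) = 0.0148494 / 0.0245429 ≈ 0.605

0.605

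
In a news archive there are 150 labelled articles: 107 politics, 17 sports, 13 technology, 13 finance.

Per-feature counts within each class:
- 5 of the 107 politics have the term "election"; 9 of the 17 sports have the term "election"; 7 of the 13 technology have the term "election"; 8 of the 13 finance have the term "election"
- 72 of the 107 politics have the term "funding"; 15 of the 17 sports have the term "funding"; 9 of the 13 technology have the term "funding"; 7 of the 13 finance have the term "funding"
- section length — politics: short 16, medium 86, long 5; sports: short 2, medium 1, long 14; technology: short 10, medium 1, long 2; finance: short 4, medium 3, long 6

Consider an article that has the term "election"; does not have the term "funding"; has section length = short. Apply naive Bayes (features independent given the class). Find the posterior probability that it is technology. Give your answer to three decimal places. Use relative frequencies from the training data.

0.524

politics: (107/150) × (5/107) × (35/107) × (16/107) ≈ 0.00163042
sports: (17/150) × (9/17) × (2/17) × (2/17) ≈ 0.00083045
technology: (13/150) × (7/13) × (4/13) × (10/13) ≈ 0.0110454
finance: (13/150) × (8/13) × (6/13) × (4/13) ≈ 0.00757396
P(technology | x) = 0.0110454 / 0.02108023 ≈ 0.524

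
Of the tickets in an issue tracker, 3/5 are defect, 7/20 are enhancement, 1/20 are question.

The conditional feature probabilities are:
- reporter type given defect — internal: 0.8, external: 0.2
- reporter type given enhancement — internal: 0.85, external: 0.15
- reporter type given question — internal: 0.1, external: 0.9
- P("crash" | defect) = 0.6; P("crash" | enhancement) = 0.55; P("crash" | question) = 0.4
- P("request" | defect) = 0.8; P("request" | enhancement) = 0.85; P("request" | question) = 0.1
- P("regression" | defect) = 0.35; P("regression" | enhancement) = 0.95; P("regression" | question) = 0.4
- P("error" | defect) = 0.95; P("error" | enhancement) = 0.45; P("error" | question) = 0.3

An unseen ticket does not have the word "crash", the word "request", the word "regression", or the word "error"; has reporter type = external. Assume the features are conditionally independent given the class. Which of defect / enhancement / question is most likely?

question

defect: 0.6 × 0.2 × (1−0.6) × (1−0.8) × (1−0.35) × (1−0.95) = 0.000312
enhancement: 0.35 × 0.15 × (1−0.55) × (1−0.85) × (1−0.95) × (1−0.45) = 0.000097453125
question: 0.05 × 0.9 × (1−0.4) × (1−0.1) × (1−0.4) × (1−0.3) = 0.010206
Highest score → question.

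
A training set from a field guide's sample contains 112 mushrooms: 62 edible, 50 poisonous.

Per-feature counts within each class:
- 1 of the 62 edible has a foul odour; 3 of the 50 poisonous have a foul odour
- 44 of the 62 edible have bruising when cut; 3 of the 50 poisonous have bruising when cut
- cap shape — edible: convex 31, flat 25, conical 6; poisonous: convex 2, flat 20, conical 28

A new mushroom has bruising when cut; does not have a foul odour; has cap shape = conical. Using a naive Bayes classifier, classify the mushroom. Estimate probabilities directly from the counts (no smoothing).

edible

edible: (62/112) × (61/62) × (44/62) × (6/62) ≈ 0.0374052
poisonous: (50/112) × (47/50) × (3/50) × (28/50) = 0.0141
Highest score → edible.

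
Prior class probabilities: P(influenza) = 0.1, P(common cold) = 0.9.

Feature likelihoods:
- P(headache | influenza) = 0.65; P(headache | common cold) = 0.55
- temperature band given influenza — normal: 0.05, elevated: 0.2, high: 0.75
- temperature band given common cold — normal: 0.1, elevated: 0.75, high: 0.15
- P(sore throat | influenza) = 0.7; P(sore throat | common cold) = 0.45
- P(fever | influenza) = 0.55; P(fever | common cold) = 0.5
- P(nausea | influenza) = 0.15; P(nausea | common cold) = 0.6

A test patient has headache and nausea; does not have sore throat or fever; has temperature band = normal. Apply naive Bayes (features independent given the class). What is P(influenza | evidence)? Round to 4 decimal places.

0.0080

influenza: 0.1 × 0.65 × 0.05 × (1−0.7) × (1−0.55) × 0.15 = 0.0000658125
common cold: 0.9 × 0.55 × 0.1 × (1−0.45) × (1−0.5) × 0.6 = 0.0081675
P(influenza | x) = 0.0000658125 / 0.0082333125 ≈ 0.0080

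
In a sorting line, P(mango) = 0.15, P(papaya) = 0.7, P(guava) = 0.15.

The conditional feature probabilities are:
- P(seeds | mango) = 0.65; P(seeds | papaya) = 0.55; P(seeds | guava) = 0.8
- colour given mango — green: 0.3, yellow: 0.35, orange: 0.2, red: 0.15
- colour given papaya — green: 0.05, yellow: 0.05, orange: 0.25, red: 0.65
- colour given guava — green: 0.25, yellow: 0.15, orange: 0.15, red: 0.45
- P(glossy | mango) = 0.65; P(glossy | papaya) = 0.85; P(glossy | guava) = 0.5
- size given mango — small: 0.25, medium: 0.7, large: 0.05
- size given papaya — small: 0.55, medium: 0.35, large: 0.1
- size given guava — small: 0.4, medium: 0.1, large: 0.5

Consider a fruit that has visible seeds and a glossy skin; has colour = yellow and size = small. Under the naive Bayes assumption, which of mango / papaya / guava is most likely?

mango: 0.15 × 0.65 × 0.35 × 0.65 × 0.25 = 0.0055453125
papaya: 0.7 × 0.55 × 0.05 × 0.85 × 0.55 = 0.008999375
guava: 0.15 × 0.8 × 0.15 × 0.5 × 0.4 = 0.0036
Highest score → papaya.

papaya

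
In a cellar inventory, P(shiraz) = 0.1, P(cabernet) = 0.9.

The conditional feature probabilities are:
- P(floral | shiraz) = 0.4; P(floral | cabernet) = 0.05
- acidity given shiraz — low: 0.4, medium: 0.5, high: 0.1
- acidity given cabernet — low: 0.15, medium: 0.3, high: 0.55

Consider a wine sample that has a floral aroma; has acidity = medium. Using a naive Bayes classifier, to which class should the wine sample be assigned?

shiraz: 0.1 × 0.4 × 0.5 = 0.02
cabernet: 0.9 × 0.05 × 0.3 = 0.0135
Highest score → shiraz.

shiraz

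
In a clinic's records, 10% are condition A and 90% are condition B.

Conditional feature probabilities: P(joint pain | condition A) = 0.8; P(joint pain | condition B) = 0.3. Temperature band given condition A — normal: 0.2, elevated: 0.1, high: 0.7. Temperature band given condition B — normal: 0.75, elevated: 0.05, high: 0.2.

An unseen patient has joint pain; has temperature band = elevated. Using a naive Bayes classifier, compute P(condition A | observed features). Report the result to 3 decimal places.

0.372

condition A: 0.1 × 0.8 × 0.1 = 0.008
condition B: 0.9 × 0.3 × 0.05 = 0.0135
P(condition A | x) = 0.008 / 0.0215 ≈ 0.372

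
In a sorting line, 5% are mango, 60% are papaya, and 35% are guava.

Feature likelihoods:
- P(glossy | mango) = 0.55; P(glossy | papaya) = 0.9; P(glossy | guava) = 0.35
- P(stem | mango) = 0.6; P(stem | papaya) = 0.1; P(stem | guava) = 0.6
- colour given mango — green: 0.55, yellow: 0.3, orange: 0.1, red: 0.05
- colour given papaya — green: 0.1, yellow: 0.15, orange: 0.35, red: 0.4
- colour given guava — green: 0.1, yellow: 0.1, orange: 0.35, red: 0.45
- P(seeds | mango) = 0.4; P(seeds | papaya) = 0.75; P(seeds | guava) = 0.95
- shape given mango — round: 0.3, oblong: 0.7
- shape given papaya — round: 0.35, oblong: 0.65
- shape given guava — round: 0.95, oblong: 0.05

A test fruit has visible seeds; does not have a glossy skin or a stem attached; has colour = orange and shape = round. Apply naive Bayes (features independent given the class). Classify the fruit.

guava

mango: 0.05 × (1−0.55) × (1−0.6) × 0.1 × 0.4 × 0.3 = 0.000108
papaya: 0.6 × (1−0.9) × (1−0.1) × 0.35 × 0.75 × 0.35 = 0.00496125
guava: 0.35 × (1−0.35) × (1−0.6) × 0.35 × 0.95 × 0.95 = 0.028744625
Highest score → guava.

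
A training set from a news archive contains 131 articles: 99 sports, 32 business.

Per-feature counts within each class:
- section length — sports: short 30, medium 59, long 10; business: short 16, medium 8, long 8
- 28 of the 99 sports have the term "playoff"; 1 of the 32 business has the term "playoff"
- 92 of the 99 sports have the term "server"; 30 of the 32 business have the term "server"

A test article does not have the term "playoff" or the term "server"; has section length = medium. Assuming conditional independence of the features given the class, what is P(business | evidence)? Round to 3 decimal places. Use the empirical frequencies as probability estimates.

sports: (99/131) × (59/99) × (71/99) × (7/99) ≈ 0.0228385
business: (32/131) × (8/32) × (31/32) × (2/32) ≈ 0.00369752
P(business | x) = 0.00369752 / 0.02653602 ≈ 0.139

0.139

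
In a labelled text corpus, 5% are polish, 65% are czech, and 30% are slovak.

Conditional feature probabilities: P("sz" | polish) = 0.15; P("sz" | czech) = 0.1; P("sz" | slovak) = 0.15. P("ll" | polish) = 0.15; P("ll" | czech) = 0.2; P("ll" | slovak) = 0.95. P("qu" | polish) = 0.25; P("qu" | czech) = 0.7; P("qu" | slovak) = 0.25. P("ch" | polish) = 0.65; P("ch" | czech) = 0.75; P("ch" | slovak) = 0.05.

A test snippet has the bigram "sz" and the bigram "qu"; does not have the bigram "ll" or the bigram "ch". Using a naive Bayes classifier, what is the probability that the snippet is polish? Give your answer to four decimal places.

0.0547

polish: 0.05 × 0.15 × (1−0.15) × 0.25 × (1−0.65) = 0.0005578125
czech: 0.65 × 0.1 × (1−0.2) × 0.7 × (1−0.75) = 0.0091
slovak: 0.3 × 0.15 × (1−0.95) × 0.25 × (1−0.05) = 0.000534375
P(polish | x) = 0.0005578125 / 0.0101921875 ≈ 0.0547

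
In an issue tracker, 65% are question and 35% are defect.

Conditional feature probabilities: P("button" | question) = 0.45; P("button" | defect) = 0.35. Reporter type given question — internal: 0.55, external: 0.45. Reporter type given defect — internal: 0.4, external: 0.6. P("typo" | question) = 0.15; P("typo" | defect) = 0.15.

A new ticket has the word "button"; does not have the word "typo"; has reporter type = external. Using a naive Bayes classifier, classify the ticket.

question

question: 0.65 × 0.45 × 0.45 × (1−0.15) = 0.11188125
defect: 0.35 × 0.35 × 0.6 × (1−0.15) = 0.062475
Highest score → question.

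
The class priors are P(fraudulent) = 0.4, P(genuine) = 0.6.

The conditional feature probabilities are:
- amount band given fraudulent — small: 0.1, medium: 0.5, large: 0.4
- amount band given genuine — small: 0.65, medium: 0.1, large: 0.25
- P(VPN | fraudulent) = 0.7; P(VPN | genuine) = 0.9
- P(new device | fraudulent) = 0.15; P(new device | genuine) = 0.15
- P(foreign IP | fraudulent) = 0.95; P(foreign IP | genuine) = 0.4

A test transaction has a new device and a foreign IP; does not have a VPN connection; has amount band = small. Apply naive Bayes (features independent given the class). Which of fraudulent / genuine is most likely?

fraudulent: 0.4 × 0.1 × (1−0.7) × 0.15 × 0.95 = 0.00171
genuine: 0.6 × 0.65 × (1−0.9) × 0.15 × 0.4 = 0.00234
Highest score → genuine.

genuine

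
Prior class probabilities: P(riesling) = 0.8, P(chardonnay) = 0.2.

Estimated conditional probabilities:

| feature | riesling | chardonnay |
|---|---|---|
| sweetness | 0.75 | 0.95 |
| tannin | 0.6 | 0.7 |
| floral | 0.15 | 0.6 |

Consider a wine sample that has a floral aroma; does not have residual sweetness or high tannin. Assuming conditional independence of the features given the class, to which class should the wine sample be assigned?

riesling

riesling: 0.8 × (1−0.75) × (1−0.6) × 0.15 = 0.012
chardonnay: 0.2 × (1−0.95) × (1−0.7) × 0.6 = 0.0018
Highest score → riesling.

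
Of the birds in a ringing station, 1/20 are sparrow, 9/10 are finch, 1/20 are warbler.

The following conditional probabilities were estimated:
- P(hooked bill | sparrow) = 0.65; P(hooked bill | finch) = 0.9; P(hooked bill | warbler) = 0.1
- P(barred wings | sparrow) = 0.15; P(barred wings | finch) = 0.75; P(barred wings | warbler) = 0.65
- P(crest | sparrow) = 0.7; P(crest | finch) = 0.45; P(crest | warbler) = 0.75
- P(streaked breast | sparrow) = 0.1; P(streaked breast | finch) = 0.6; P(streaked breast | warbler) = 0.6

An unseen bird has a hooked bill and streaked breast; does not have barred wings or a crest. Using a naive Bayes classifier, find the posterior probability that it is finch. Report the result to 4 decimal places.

sparrow: 0.05 × 0.65 × (1−0.15) × (1−0.7) × 0.1 = 0.00082875
finch: 0.9 × 0.9 × (1−0.75) × (1−0.45) × 0.6 = 0.066825
warbler: 0.05 × 0.1 × (1−0.65) × (1−0.75) × 0.6 = 0.0002625
P(finch | x) = 0.066825 / 0.06791625 ≈ 0.9839

0.9839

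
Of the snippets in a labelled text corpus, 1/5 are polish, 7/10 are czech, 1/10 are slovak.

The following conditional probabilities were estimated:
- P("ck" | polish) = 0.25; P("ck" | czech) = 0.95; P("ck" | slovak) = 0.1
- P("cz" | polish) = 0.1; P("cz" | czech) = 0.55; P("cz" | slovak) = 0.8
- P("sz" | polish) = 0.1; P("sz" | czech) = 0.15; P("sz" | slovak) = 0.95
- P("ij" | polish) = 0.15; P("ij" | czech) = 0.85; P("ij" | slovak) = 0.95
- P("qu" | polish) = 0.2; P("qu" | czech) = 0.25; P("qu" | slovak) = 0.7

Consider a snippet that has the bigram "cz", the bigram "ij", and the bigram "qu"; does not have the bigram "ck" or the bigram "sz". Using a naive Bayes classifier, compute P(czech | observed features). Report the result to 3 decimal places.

0.554

polish: 0.2 × (1−0.25) × 0.1 × (1−0.1) × 0.15 × 0.2 = 0.000405
czech: 0.7 × (1−0.95) × 0.55 × (1−0.15) × 0.85 × 0.25 = 0.00347703125
slovak: 0.1 × (1−0.1) × 0.8 × (1−0.95) × 0.95 × 0.7 = 0.002394
P(czech | x) = 0.00347703125 / 0.00627603125 ≈ 0.554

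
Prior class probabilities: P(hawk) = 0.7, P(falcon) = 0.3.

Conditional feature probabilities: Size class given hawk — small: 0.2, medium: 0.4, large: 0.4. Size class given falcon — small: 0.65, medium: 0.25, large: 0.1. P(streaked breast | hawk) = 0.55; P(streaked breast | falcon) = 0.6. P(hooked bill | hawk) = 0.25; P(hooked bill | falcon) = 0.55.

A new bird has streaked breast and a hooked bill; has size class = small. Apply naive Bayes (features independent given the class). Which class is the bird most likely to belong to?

falcon

hawk: 0.7 × 0.2 × 0.55 × 0.25 = 0.01925
falcon: 0.3 × 0.65 × 0.6 × 0.55 = 0.06435
Highest score → falcon.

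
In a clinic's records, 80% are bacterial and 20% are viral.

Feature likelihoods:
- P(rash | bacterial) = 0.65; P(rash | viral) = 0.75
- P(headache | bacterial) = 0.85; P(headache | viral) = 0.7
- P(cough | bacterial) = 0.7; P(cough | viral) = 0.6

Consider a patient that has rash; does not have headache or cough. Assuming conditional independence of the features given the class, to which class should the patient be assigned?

bacterial

bacterial: 0.8 × 0.65 × (1−0.85) × (1−0.7) = 0.0234
viral: 0.2 × 0.75 × (1−0.7) × (1−0.6) = 0.018
Highest score → bacterial.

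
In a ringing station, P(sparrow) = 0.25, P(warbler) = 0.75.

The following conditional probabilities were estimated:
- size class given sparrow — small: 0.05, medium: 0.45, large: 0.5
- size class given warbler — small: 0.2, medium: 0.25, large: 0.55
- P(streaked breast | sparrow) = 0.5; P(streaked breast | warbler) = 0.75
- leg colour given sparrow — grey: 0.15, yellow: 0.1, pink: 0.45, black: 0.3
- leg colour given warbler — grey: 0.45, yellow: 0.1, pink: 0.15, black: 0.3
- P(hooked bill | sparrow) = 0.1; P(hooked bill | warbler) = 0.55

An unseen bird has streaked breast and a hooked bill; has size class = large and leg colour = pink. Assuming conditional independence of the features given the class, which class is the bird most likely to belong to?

warbler

sparrow: 0.25 × 0.5 × 0.5 × 0.45 × 0.1 = 0.0028125
warbler: 0.75 × 0.55 × 0.75 × 0.15 × 0.55 = 0.0255234375
Highest score → warbler.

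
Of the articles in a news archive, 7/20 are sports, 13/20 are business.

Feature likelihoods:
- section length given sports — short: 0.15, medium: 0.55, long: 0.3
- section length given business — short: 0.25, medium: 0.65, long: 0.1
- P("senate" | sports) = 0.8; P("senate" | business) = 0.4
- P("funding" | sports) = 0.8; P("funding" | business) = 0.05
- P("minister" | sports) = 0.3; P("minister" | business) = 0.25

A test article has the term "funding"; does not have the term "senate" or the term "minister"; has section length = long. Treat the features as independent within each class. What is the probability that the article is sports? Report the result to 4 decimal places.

0.8894

sports: 0.35 × 0.3 × (1−0.8) × 0.8 × (1−0.3) = 0.01176
business: 0.65 × 0.1 × (1−0.4) × 0.05 × (1−0.25) = 0.0014625
P(sports | x) = 0.01176 / 0.0132225 ≈ 0.8894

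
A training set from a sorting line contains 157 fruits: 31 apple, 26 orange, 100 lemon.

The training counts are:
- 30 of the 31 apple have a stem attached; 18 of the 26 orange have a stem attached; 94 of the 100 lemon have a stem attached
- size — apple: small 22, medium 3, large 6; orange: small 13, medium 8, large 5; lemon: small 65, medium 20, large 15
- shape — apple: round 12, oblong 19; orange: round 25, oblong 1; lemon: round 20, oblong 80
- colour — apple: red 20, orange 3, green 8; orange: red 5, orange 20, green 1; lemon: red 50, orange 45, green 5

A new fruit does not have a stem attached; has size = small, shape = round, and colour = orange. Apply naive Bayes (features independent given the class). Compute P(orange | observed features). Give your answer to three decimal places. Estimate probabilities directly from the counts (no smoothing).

0.887

apple: (31/157) × (1/31) × (22/31) × (12/31) × (3/31) ≈ 0.000169333
orange: (26/157) × (8/26) × (13/26) × (25/26) × (20/26) ≈ 0.0188445
lemon: (100/157) × (6/100) × (65/100) × (20/100) × (45/100) ≈ 0.00223567
P(orange | x) = 0.0188445 / 0.021249503 ≈ 0.887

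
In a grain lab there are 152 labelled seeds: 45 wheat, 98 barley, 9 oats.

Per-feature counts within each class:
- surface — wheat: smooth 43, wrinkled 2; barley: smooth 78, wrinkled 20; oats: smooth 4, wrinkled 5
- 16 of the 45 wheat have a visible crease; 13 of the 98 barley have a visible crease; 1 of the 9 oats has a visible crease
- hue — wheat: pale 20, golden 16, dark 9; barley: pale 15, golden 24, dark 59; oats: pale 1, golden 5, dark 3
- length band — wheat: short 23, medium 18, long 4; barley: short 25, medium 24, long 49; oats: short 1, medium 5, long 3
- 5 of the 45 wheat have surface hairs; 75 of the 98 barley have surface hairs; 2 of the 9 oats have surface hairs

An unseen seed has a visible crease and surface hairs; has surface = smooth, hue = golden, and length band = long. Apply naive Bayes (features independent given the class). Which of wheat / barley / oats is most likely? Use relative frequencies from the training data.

wheat: (45/152) × (43/45) × (16/45) × (16/45) × (4/45) × (5/45) ≈ 0.00035322
barley: (98/152) × (78/98) × (13/98) × (24/98) × (49/98) × (75/98) ≈ 0.00637909
oats: (9/152) × (4/9) × (1/9) × (5/9) × (3/9) × (2/9) ≈ 0.000120328
Highest score → barley.

barley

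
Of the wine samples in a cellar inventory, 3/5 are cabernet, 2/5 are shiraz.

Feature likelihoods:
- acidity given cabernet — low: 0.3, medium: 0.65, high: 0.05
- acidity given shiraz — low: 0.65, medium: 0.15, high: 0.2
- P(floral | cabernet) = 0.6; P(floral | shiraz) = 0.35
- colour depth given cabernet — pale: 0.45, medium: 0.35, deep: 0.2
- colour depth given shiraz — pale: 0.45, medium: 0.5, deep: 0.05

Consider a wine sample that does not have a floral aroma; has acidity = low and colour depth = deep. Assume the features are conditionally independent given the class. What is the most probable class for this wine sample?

cabernet: 0.6 × 0.3 × (1−0.6) × 0.2 = 0.0144
shiraz: 0.4 × 0.65 × (1−0.35) × 0.05 = 0.00845
Highest score → cabernet.

cabernet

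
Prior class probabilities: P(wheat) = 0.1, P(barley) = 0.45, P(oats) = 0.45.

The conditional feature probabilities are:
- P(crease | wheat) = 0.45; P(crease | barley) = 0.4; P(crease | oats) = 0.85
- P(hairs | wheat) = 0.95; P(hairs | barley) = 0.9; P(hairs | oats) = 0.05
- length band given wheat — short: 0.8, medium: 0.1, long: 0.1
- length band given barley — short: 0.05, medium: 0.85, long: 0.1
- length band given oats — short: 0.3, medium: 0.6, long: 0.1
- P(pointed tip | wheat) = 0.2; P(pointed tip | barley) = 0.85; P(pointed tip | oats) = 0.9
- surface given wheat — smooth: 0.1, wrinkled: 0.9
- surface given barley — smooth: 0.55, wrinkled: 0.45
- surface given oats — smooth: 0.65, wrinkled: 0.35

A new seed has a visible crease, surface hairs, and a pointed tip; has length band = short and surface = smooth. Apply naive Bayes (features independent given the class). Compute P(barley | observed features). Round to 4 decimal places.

wheat: 0.1 × 0.45 × 0.95 × 0.8 × 0.2 × 0.1 = 0.000684
barley: 0.45 × 0.4 × 0.9 × 0.05 × 0.85 × 0.55 = 0.00378675
oats: 0.45 × 0.85 × 0.05 × 0.3 × 0.9 × 0.65 = 0.0033564375
P(barley | x) = 0.00378675 / 0.0078271875 ≈ 0.4838

0.4838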